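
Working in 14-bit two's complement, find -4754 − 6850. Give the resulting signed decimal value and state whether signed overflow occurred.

4780; overflow

-4754 → 10110101101110
6850 → 01101011000010
Subtract via negate-and-add: invert 01101011000010 + 1 = 10010100111110 (i.e. -6850).
  10110101101110
+ 10010100111110
= 01001010101100  (discard carry-out 1)
Result 01001010101100: MSB = 0 → value 4780.
Both addends (after negating the subtrahend) are negative but the stored result is non-negative: signed overflow. The true value -4754 − 6850 = -11604 lies outside [-8192, 8191].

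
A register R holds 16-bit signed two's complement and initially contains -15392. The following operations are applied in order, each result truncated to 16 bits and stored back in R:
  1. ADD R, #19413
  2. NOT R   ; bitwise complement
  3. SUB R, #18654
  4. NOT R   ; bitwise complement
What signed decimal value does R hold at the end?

Start: R = -15392 = 1100001111100000.
R = -15392 + 19413 = 4021 = 0000111110110101
R = NOT 0000111110110101 = 1111000001001010 = -4022
R = -4022 − 18654 = -22676 = 1010011101101100
R = NOT 1010011101101100 = 0101100010010011 = 22675

22675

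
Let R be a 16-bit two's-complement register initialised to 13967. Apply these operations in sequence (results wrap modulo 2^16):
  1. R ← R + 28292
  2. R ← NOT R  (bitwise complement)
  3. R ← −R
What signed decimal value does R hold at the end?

-23276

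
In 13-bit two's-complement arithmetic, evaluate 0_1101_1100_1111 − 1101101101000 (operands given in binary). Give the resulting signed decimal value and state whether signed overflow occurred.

0_1101_1100_1111 → 0110111001111 = 3535 (signed)
1101101101000 = -1176 (signed)
Subtract via negate-and-add: invert 1101101101000 + 1 = 0010010011000 (i.e. 1176).
  0110111001111
+ 0010010011000
= 1001001100111
Result 1001001100111: MSB = 1 → 4711 − 8192 = -3481.
Both addends (after negating the subtrahend) are non-negative but the stored result is negative: signed overflow. The true value 3535 − (-1176) = 4711 lies outside [-4096, 4095].

-3481; overflow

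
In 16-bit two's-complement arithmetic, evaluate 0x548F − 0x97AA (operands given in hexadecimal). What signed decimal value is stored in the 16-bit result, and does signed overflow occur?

-17179; overflow

0x548F = 0101010010001111 = 21647 (signed)
0x97AA = 1001011110101010 = -26710 (signed)
Subtract via negate-and-add: invert 1001011110101010 + 1 = 0110100001010110 (i.e. 26710).
  0101010010001111
+ 0110100001010110
= 1011110011100101
Result 1011110011100101: MSB = 1 → 48357 − 65536 = -17179.
Both addends (after negating the subtrahend) are non-negative but the stored result is negative: signed overflow. The true value 21647 − (-26710) = 48357 lies outside [-32768, 32767].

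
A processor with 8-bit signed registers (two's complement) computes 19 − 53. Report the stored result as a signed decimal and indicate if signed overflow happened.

-34; no overflow

19 → 00010011
53 → 00110101
Subtract via negate-and-add: invert 00110101 + 1 = 11001011 (i.e. -53).
  00010011
+ 11001011
= 11011110
Result 11011110: MSB = 1 → 222 − 256 = -34.
Addends (after negating the subtrahend) have opposite signs, so signed overflow cannot occur.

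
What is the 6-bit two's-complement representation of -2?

111110

|-2| = 2 = 000010 in 6 bits.
Invert the bits: 111101. Add 1: 111110.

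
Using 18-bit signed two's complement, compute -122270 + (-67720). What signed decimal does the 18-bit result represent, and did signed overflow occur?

72154; overflow

-122270 → 100010001001100010
-67720 → 101111011101111000
  100010001001100010
+ 101111011101111000
= 010001100111011010  (discard carry-out 1)
Result 010001100111011010: MSB = 0 → value 72154.
Both addends are negative but the stored result is non-negative: signed overflow. The true value -122270 + (-67720) = -189990 lies outside [-131072, 131071].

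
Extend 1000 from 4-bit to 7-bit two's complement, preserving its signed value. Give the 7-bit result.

1111000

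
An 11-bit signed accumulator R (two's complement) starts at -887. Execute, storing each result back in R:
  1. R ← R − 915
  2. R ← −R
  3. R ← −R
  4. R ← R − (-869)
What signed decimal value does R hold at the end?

-933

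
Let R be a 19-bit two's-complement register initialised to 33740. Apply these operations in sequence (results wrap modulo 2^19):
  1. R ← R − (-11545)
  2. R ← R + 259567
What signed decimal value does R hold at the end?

Start: R = 33740 = 0001000001111001100.
R = 33740 − (-11545) = 45285 = 0001011000011100101
R = 45285 + 259567 = 304852; wraps to -219436 = 1001010011011010100

-219436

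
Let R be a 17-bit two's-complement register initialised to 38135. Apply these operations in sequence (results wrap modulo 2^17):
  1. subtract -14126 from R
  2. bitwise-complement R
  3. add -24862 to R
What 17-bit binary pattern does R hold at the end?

Start: R = 38135 = 01001010011110111.
R = 38135 − (-14126) = 52261 = 01100110000100101
R = NOT 01100110000100101 = 10011001111011010 = -52262
R = -52262 + (-24862) = -77124; wraps to 53948 = 01101001010111100

01101001010111100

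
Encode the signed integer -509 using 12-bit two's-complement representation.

|-509| = 509 = 000111111101 in 12 bits.
Invert the bits: 111000000010. Add 1: 111000000011.

111000000011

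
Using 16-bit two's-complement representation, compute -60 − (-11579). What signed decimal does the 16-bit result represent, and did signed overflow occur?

-60 → 1111111111000100
-11579 → 1101001011000101
Subtract via negate-and-add: invert 1101001011000101 + 1 = 0010110100111011 (i.e. 11579).
  1111111111000100
+ 0010110100111011
= 0010110011111111  (discard carry-out 1)
Result 0010110011111111: MSB = 0 → value 11519.
Addends (after negating the subtrahend) have opposite signs, so signed overflow cannot occur.

11519; no overflow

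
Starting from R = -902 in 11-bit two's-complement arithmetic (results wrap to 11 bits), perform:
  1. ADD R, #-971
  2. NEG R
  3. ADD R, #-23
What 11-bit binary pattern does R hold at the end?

11100111010

Start: R = -902 = 10001111010.
R = -902 + (-971) = -1873; wraps to 175 = 00010101111
R = −(175) = -175 = 11101010001
R = -175 + (-23) = -198 = 11100111010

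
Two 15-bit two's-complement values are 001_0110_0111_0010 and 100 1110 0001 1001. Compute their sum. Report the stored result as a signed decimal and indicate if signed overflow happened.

001_0110_0111_0010 → 001011001110010 = 5746 (signed)
100 1110 0001 1001 → 100111000011001 = -12775 (signed)
  001011001110010
+ 100111000011001
= 110010010001011
Result 110010010001011: MSB = 1 → 25739 − 32768 = -7029.
Addends have opposite signs, so signed overflow cannot occur.

-7029; no overflow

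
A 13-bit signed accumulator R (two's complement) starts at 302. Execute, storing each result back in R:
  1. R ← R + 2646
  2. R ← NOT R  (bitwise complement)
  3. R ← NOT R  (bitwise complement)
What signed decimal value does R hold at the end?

Start: R = 302 = 0000100101110.
R = 302 + 2646 = 2948 = 0101110000100
R = NOT 0101110000100 = 1010001111011 = -2949
R = NOT 1010001111011 = 0101110000100 = 2948

2948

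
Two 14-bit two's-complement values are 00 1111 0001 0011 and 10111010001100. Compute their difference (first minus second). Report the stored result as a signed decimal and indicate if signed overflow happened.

00 1111 0001 0011 → 00111100010011 = 3859 (signed)
10111010001100 = -4468 (signed)
Subtract via negate-and-add: invert 10111010001100 + 1 = 01000101110100 (i.e. 4468).
  00111100010011
+ 01000101110100
= 10000010000111
Result 10000010000111: MSB = 1 → 8327 − 16384 = -8057.
Both addends (after negating the subtrahend) are non-negative but the stored result is negative: signed overflow. The true value 3859 − (-4468) = 8327 lies outside [-8192, 8191].

-8057; overflow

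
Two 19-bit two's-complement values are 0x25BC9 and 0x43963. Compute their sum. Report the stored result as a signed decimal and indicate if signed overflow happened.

0x25BC9 = 0100101101111001001 = 154569 (signed)
0x43963 = 1000011100101100011 = -247453 (signed)
  0100101101111001001
+ 1000011100101100011
= 1101001010100101100
Result 1101001010100101100: MSB = 1 → 431404 − 524288 = -92884.
Addends have opposite signs, so signed overflow cannot occur.

-92884; no overflow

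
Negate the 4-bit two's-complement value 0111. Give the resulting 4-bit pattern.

Invert: 1000. Add 1: 1001.

1001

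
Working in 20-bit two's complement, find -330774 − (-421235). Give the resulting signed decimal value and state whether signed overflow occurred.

90461; no overflow

-330774 → 10101111001111101010
-421235 → 10011001001010001101
Subtract via negate-and-add: invert 10011001001010001101 + 1 = 01100110110101110011 (i.e. 421235).
  10101111001111101010
+ 01100110110101110011
= 00010110000101011101  (discard carry-out 1)
Result 00010110000101011101: MSB = 0 → value 90461.
Addends (after negating the subtrahend) have opposite signs, so signed overflow cannot occur.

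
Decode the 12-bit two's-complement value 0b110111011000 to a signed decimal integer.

MSB is 1, so the value is negative.
Unsigned reading: 3544. Subtract 2^12 = 4096: 3544 − 4096 = -552.

-552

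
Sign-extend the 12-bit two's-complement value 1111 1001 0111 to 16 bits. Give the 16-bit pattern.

MSB of 111110010111 is 1; replicate it into the new high bits.
1111|111110010111 → 1111111110010111 (still -105).

1111111110010111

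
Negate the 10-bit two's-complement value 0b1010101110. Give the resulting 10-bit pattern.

Invert: 0101010001. Add 1: 0101010010.
Check: 1010101110 = -338, 0101010010 = 338.

0101010010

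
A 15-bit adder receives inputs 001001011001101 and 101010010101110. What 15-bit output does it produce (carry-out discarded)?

110011101111011

  001001011001101
+ 101010010101110
= 110011101111011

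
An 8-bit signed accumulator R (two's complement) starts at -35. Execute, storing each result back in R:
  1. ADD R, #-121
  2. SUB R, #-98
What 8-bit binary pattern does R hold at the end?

Start: R = -35 = 11011101.
R = -35 + (-121) = -156; wraps to 100 = 01100100
R = 100 − (-98) = 198; wraps to -58 = 11000110

11000110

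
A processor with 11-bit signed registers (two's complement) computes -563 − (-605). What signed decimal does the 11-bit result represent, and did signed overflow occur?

42; no overflow

-563 → 10111001101
-605 → 10110100011
Subtract via negate-and-add: invert 10110100011 + 1 = 01001011101 (i.e. 605).
  10111001101
+ 01001011101
= 00000101010  (discard carry-out 1)
Result 00000101010: MSB = 0 → value 42.
Addends (after negating the subtrahend) have opposite signs, so signed overflow cannot occur.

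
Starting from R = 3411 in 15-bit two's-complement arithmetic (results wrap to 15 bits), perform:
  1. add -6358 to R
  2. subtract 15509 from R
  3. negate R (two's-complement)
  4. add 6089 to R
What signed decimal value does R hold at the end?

-8223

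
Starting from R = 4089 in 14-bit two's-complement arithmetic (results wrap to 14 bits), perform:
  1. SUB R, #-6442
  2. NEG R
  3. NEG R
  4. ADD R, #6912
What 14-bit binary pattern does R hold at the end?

00010000100011

Start: R = 4089 = 00111111111001.
R = 4089 − (-6442) = 10531; wraps to -5853 = 10100100100011
R = −(-5853) = 5853 = 01011011011101
R = −(5853) = -5853 = 10100100100011
R = -5853 + 6912 = 1059 = 00010000100011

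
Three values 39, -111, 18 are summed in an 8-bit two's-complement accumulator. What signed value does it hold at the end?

39 + (-111) = -72 (10111000)
-72 + 18 = -54 (11001010)

-54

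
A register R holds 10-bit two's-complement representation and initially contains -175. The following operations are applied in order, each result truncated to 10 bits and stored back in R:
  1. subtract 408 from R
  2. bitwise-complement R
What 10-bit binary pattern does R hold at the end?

1001000110

Start: R = -175 = 1101010001.
R = -175 − 408 = -583; wraps to 441 = 0110111001
R = NOT 0110111001 = 1001000110 = -442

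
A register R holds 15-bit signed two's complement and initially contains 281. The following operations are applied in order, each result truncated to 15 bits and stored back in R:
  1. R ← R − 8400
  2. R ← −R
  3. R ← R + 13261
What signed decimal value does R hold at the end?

Start: R = 281 = 000000100011001.
R = 281 − 8400 = -8119 = 110000001001001
R = −(-8119) = 8119 = 001111110110111
R = 8119 + 13261 = 21380; wraps to -11388 = 101001110000100

-11388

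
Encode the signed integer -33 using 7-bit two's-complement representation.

1011111

|-33| = 33 = 0100001 in 7 bits.
Invert the bits: 1011110. Add 1: 1011111.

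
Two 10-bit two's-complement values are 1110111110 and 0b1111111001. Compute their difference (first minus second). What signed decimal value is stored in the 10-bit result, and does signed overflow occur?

1110111110 = -66 (signed)
0b1111111001 → 1111111001 = -7 (signed)
Subtract via negate-and-add: invert 1111111001 + 1 = 0000000111 (i.e. 7).
  1110111110
+ 0000000111
= 1111000101
Result 1111000101: MSB = 1 → 965 − 1024 = -59.
Addends (after negating the subtrahend) have opposite signs, so signed overflow cannot occur.

-59; no overflow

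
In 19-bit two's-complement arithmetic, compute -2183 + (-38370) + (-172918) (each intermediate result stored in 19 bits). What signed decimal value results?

-2183 + (-38370) = -40553 (1110110000110010111)
-40553 + (-172918) = -213471 (1001011111000100001)

-213471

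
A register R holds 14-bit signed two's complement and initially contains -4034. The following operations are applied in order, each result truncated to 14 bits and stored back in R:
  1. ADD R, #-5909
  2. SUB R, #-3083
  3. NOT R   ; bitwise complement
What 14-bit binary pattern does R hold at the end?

01101011001011

Start: R = -4034 = 11000000111110.
R = -4034 + (-5909) = -9943; wraps to 6441 = 01100100101001
R = 6441 − (-3083) = 9524; wraps to -6860 = 10010100110100
R = NOT 10010100110100 = 01101011001011 = 6859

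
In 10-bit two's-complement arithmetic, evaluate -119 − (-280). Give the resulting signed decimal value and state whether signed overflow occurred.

-119 → 1110001001
-280 → 1011101000
Subtract via negate-and-add: invert 1011101000 + 1 = 0100011000 (i.e. 280).
  1110001001
+ 0100011000
= 0010100001  (discard carry-out 1)
Result 0010100001: MSB = 0 → value 161.
Addends (after negating the subtrahend) have opposite signs, so signed overflow cannot occur.

161; no overflow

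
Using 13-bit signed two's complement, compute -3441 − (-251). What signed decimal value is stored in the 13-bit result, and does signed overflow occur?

-3190; no overflow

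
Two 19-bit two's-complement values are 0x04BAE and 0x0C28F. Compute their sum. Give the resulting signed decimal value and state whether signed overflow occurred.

0x04BAE = 0000100101110101110 = 19374 (signed)
0x0C28F = 0001100001010001111 = 49807 (signed)
  0000100101110101110
+ 0001100001010001111
= 0010000111000111101
Result 0010000111000111101: MSB = 0 → value 69181.
Both addends are non-negative and so is the stored result: no signed overflow.

69181; no overflow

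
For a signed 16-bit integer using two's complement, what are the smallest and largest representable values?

min = -32768, max = 32767

Minimum: −2^15 = -32768.
Maximum: 2^15 − 1 = 32767.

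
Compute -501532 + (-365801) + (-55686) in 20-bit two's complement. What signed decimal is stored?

-501532 + (-365801) = -867333 → wraps to 181243 (00101100001111111011)
181243 + (-55686) = 125557 (00011110101001110101)

125557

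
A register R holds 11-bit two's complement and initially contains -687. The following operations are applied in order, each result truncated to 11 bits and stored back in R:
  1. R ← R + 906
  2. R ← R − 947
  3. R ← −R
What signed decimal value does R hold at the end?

728

Start: R = -687 = 10101010001.
R = -687 + 906 = 219 = 00011011011
R = 219 − 947 = -728 = 10100101000
R = −(-728) = 728 = 01011011000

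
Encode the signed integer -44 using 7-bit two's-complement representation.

|-44| = 44 = 0101100 in 7 bits.
Invert the bits: 1010011. Add 1: 1010100.
Check: 1010100 reads as 84 − 128 = -44.

1010100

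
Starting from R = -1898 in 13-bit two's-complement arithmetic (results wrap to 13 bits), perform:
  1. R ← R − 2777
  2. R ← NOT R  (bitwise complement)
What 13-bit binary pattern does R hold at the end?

1001001000010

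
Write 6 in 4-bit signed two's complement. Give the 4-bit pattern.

6 is non-negative, so write it directly in 4 bits: 0110.

0110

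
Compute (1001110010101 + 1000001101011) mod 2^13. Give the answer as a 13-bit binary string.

0010000000000

  1001110010101
+ 1000001101011
= 0010000000000  (discard carry-out 1)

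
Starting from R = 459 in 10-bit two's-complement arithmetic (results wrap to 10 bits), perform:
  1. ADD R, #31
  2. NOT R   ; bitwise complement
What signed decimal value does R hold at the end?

Start: R = 459 = 0111001011.
R = 459 + 31 = 490 = 0111101010
R = NOT 0111101010 = 1000010101 = -491

-491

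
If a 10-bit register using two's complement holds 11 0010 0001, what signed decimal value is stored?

-223

MSB is 1, so the value is negative.
Unsigned reading: 801. Subtract 2^10 = 1024: 801 − 1024 = -223.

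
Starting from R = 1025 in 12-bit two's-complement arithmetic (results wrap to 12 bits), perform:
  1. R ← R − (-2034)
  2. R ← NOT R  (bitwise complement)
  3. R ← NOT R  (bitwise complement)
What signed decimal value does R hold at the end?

-1037

Start: R = 1025 = 010000000001.
R = 1025 − (-2034) = 3059; wraps to -1037 = 101111110011
R = NOT 101111110011 = 010000001100 = 1036
R = NOT 010000001100 = 101111110011 = -1037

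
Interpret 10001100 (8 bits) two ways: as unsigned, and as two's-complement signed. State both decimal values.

unsigned = 140, signed = -116

Unsigned: 10001100 = 140.
Signed: MSB=1 → 140 − 256 = -116.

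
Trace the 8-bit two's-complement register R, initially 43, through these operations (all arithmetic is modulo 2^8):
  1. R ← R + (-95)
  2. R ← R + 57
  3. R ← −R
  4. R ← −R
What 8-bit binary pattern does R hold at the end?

00000101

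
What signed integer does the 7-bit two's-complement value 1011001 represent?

MSB is 1, so the value is negative.
Invert: 0100110. Add 1: 0100111 = 39. So the value is −39.

-39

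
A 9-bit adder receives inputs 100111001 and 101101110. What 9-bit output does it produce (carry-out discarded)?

010100111

  100111001
+ 101101110
= 010100111  (discard carry-out 1)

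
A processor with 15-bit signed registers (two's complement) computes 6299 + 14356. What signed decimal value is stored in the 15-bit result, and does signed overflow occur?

-12113; overflow

6299 → 001100010011011
14356 → 011100000010100
  001100010011011
+ 011100000010100
= 101000010101111
Result 101000010101111: MSB = 1 → 20655 − 32768 = -12113.
Both addends are non-negative but the stored result is negative: signed overflow. The true value 6299 + 14356 = 20655 lies outside [-16384, 16383].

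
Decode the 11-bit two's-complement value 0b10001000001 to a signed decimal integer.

-959

MSB is 1, so the value is negative.
Unsigned reading: 1089. Subtract 2^11 = 2048: 1089 − 2048 = -959.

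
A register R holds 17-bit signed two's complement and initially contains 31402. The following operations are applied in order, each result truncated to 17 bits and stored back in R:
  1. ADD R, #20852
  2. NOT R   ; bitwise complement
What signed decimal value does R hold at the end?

Start: R = 31402 = 00111101010101010.
R = 31402 + 20852 = 52254 = 01100110000011110
R = NOT 01100110000011110 = 10011001111100001 = -52255

-52255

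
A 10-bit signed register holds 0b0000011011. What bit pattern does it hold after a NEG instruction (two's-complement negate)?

Invert: 1111100100. Add 1: 1111100101.

1111100101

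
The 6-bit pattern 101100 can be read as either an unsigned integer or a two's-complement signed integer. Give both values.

unsigned = 44, signed = -20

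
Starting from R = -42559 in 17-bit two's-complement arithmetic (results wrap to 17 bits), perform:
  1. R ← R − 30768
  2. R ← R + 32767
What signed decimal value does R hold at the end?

Start: R = -42559 = 10101100111000001.
R = -42559 − 30768 = -73327; wraps to 57745 = 01110000110010001
R = 57745 + 32767 = 90512; wraps to -40560 = 10110000110010000

-40560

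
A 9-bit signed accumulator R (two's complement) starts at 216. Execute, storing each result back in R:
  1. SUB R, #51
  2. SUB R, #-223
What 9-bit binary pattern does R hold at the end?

110000100

Start: R = 216 = 011011000.
R = 216 − 51 = 165 = 010100101
R = 165 − (-223) = 388; wraps to -124 = 110000100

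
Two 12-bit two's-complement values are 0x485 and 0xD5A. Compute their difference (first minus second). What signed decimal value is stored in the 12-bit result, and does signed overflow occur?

0x485 = 010010000101 = 1157 (signed)
0xD5A = 110101011010 = -678 (signed)
Subtract via negate-and-add: invert 110101011010 + 1 = 001010100110 (i.e. 678).
  010010000101
+ 001010100110
= 011100101011
Result 011100101011: MSB = 0 → value 1835.
Both addends (after negating the subtrahend) are non-negative and so is the stored result: no signed overflow.

1835; no overflow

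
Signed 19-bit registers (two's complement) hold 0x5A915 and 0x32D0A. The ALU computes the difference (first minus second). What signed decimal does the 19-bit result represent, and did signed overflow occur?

162827; overflow

0x5A915 = 1011010100100010101 = -153323 (signed)
0x32D0A = 0110010110100001010 = 208138 (signed)
Subtract via negate-and-add: invert 0110010110100001010 + 1 = 1001101001011110110 (i.e. -208138).
  1011010100100010101
+ 1001101001011110110
= 0100111110000001011  (discard carry-out 1)
Result 0100111110000001011: MSB = 0 → value 162827.
Both addends (after negating the subtrahend) are negative but the stored result is non-negative: signed overflow. The true value -153323 − 208138 = -361461 lies outside [-262144, 262143].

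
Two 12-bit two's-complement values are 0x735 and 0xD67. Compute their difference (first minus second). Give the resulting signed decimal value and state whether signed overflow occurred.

0x735 = 011100110101 = 1845 (signed)
0xD67 = 110101100111 = -665 (signed)
Subtract via negate-and-add: invert 110101100111 + 1 = 001010011001 (i.e. 665).
  011100110101
+ 001010011001
= 100111001110
Result 100111001110: MSB = 1 → 2510 − 4096 = -1586.
Both addends (after negating the subtrahend) are non-negative but the stored result is negative: signed overflow. The true value 1845 − (-665) = 2510 lies outside [-2048, 2047].

-1586; overflow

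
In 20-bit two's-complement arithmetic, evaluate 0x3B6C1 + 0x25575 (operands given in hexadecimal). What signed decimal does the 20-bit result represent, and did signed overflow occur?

396342; no overflow

0x3B6C1 = 00111011011011000001 = 243393 (signed)
0x25575 = 00100101010101110101 = 152949 (signed)
  00111011011011000001
+ 00100101010101110101
= 01100000110000110110
Result 01100000110000110110: MSB = 0 → value 396342.
Both addends are non-negative and so is the stored result: no signed overflow.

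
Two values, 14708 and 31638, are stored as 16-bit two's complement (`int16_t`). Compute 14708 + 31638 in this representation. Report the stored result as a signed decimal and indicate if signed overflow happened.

14708 → 0011100101110100
31638 → 0111101110010110
  0011100101110100
+ 0111101110010110
= 1011010100001010
Result 1011010100001010: MSB = 1 → 46346 − 65536 = -19190.
Both addends are non-negative but the stored result is negative: signed overflow. The true value 14708 + 31638 = 46346 lies outside [-32768, 32767].

-19190; overflow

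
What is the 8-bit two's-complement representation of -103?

10011001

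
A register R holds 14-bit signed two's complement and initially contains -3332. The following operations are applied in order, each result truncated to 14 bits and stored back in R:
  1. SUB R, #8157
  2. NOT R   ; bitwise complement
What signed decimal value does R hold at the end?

Start: R = -3332 = 11001011111100.
R = -3332 − 8157 = -11489; wraps to 4895 = 01001100011111
R = NOT 01001100011111 = 10110011100000 = -4896

-4896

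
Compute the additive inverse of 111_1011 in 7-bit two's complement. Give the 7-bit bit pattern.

0000101

Invert: 0000100. Add 1: 0000101.
Check: 1111011 = -5, 0000101 = 5.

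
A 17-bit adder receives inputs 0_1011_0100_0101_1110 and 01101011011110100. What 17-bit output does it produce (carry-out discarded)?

  01011010001011110
+ 01101011011110100
= 11000101101010010

11000101101010010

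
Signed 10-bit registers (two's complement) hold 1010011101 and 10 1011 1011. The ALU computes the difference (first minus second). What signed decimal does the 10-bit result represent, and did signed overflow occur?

-30; no overflow

1010011101 = -355 (signed)
10 1011 1011 → 1010111011 = -325 (signed)
Subtract via negate-and-add: invert 1010111011 + 1 = 0101000101 (i.e. 325).
  1010011101
+ 0101000101
= 1111100010
Result 1111100010: MSB = 1 → 994 − 1024 = -30.
Addends (after negating the subtrahend) have opposite signs, so signed overflow cannot occur.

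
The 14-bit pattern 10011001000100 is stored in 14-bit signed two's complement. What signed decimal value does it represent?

MSB is 1, so the value is negative.
Unsigned reading: 9796. Subtract 2^14 = 16384: 9796 − 16384 = -6588.

-6588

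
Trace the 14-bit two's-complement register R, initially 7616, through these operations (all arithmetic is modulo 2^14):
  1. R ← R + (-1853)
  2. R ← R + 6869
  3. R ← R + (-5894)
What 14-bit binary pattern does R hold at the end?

Start: R = 7616 = 01110111000000.
R = 7616 + (-1853) = 5763 = 01011010000011
R = 5763 + 6869 = 12632; wraps to -3752 = 11000101011000
R = -3752 + (-5894) = -9646; wraps to 6738 = 01101001010010

01101001010010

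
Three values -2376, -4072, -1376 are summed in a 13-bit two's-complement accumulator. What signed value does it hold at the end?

368

-2376 + (-4072) = -6448 → wraps to 1744 (0011011010000)
1744 + (-1376) = 368 (0000101110000)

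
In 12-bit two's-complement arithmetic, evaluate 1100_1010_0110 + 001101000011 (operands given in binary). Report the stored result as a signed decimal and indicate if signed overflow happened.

1100_1010_0110 → 110010100110 = -858 (signed)
001101000011 = 835 (signed)
  110010100110
+ 001101000011
= 111111101001
Result 111111101001: MSB = 1 → 4073 − 4096 = -23.
Addends have opposite signs, so signed overflow cannot occur.

-23; no overflow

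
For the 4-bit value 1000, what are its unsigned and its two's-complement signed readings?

Unsigned: 1000 = 8.
Signed: MSB=1 → 8 − 16 = -8.

unsigned = 8, signed = -8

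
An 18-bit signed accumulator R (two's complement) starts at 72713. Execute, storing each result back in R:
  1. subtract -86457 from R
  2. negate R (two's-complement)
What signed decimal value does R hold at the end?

102974

Start: R = 72713 = 010001110000001001.
R = 72713 − (-86457) = 159170; wraps to -102974 = 100110110111000010
R = −(-102974) = 102974 = 011001001000111110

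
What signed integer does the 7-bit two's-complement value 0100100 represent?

MSB is 0, so the value is non-negative: 0100100 = 36.

36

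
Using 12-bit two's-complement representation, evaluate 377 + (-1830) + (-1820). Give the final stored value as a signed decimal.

377 + (-1830) = -1453 (101001010011)
-1453 + (-1820) = -3273 → wraps to 823 (001100110111)

823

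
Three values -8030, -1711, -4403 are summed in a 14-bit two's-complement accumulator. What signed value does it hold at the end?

2240

-8030 + (-1711) = -9741 → wraps to 6643 (01100111110011)
6643 + (-4403) = 2240 (00100011000000)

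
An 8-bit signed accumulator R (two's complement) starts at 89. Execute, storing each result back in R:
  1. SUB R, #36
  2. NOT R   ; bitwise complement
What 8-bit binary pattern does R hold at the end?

11001010

Start: R = 89 = 01011001.
R = 89 − 36 = 53 = 00110101
R = NOT 00110101 = 11001010 = -54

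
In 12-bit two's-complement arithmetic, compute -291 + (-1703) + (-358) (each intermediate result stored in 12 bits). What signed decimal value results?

1744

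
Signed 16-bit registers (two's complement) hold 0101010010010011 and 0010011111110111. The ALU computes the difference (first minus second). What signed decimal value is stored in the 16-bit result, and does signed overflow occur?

0101010010010011 = 21651 (signed)
0010011111110111 = 10231 (signed)
Subtract via negate-and-add: invert 0010011111110111 + 1 = 1101100000001001 (i.e. -10231).
  0101010010010011
+ 1101100000001001
= 0010110010011100  (discard carry-out 1)
Result 0010110010011100: MSB = 0 → value 11420.
Addends (after negating the subtrahend) have opposite signs, so signed overflow cannot occur.

11420; no overflow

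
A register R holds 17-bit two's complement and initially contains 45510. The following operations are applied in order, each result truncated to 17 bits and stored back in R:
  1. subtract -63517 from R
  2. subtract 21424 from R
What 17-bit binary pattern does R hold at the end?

Start: R = 45510 = 01011000111000110.
R = 45510 − (-63517) = 109027; wraps to -22045 = 11010100111100011
R = -22045 − 21424 = -43469 = 10101011000110011

10101011000110011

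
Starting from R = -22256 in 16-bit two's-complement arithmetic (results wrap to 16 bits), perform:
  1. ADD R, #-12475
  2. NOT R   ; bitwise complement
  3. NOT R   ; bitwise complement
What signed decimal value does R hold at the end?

Start: R = -22256 = 1010100100010000.
R = -22256 + (-12475) = -34731; wraps to 30805 = 0111100001010101
R = NOT 0111100001010101 = 1000011110101010 = -30806
R = NOT 1000011110101010 = 0111100001010101 = 30805

30805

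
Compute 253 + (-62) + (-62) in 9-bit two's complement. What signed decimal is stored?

129

253 + (-62) = 191 (010111111)
191 + (-62) = 129 (010000001)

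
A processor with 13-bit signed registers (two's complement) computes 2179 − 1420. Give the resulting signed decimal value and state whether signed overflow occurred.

2179 → 0100010000011
1420 → 0010110001100
Subtract via negate-and-add: invert 0010110001100 + 1 = 1101001110100 (i.e. -1420).
  0100010000011
+ 1101001110100
= 0001011110111  (discard carry-out 1)
Result 0001011110111: MSB = 0 → value 759.
Addends (after negating the subtrahend) have opposite signs, so signed overflow cannot occur.

759; no overflow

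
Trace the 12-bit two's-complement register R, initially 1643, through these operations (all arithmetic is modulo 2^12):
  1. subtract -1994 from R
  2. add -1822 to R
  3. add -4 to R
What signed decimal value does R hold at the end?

1811

Start: R = 1643 = 011001101011.
R = 1643 − (-1994) = 3637; wraps to -459 = 111000110101
R = -459 + (-1822) = -2281; wraps to 1815 = 011100010111
R = 1815 + (-4) = 1811 = 011100010011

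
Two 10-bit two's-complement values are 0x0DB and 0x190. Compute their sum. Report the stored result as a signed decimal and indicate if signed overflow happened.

-405; overflow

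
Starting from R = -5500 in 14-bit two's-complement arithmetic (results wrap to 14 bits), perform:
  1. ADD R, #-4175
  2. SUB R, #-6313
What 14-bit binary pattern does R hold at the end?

Start: R = -5500 = 10101010000100.
R = -5500 + (-4175) = -9675; wraps to 6709 = 01101000110101
R = 6709 − (-6313) = 13022; wraps to -3362 = 11001011011110

11001011011110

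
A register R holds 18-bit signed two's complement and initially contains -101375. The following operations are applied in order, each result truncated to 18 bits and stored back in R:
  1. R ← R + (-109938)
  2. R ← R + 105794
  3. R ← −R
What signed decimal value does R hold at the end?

Start: R = -101375 = 100111010000000001.
R = -101375 + (-109938) = -211313; wraps to 50831 = 001100011010001111
R = 50831 + 105794 = 156625; wraps to -105519 = 100110001111010001
R = −(-105519) = 105519 = 011001110000101111

105519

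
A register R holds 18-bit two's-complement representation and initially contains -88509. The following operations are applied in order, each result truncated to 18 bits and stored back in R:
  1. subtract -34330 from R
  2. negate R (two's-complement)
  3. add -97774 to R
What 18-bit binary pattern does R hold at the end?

Start: R = -88509 = 101010011001000011.
R = -88509 − (-34330) = -54179 = 110010110001011101
R = −(-54179) = 54179 = 001101001110100011
R = 54179 + (-97774) = -43595 = 110101010110110101

110101010110110101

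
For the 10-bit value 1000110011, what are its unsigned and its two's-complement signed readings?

Unsigned: 1000110011 = 563.
Signed: MSB=1 → 563 − 1024 = -461.

unsigned = 563, signed = -461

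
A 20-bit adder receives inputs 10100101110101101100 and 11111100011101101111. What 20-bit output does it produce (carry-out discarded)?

10100010010011011011

  10100101110101101100
+ 11111100011101101111
= 10100010010011011011  (discard carry-out 1)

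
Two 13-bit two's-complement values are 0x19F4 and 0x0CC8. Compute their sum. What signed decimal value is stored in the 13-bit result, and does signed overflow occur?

1724; no overflow

0x19F4 = 1100111110100 = -1548 (signed)
0x0CC8 = 0110011001000 = 3272 (signed)
  1100111110100
+ 0110011001000
= 0011010111100  (discard carry-out 1)
Result 0011010111100: MSB = 0 → value 1724.
Addends have opposite signs, so signed overflow cannot occur.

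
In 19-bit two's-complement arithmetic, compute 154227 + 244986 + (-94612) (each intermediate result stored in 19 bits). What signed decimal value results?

154227 + 244986 = 399213 → wraps to -125075 (1100001011101101101)
-125075 + (-94612) = -219687 (1001010010111011001)

-219687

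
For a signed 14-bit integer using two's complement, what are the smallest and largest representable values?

min = -8192, max = 8191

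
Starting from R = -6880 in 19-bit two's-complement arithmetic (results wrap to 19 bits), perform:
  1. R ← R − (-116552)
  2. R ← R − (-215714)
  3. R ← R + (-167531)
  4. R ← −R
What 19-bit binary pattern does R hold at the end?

1011001011101100001

Start: R = -6880 = 1111110010100100000.
R = -6880 − (-116552) = 109672 = 0011010110001101000
R = 109672 − (-215714) = 325386; wraps to -198902 = 1001111011100001010
R = -198902 + (-167531) = -366433; wraps to 157855 = 0100110100010011111
R = −(157855) = -157855 = 1011001011101100001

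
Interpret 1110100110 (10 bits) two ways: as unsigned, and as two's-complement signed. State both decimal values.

unsigned = 934, signed = -90

Unsigned: 1110100110 = 934.
Signed: MSB=1 → 934 − 1024 = -90.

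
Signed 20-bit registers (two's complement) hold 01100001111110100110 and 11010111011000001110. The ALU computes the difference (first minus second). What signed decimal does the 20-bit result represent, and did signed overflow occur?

-480872; overflow

01100001111110100110 = 401318 (signed)
11010111011000001110 = -166386 (signed)
Subtract via negate-and-add: invert 11010111011000001110 + 1 = 00101000100111110010 (i.e. 166386).
  01100001111110100110
+ 00101000100111110010
= 10001010100110011000
Result 10001010100110011000: MSB = 1 → 567704 − 1048576 = -480872.
Both addends (after negating the subtrahend) are non-negative but the stored result is negative: signed overflow. The true value 401318 − (-166386) = 567704 lies outside [-524288, 524287].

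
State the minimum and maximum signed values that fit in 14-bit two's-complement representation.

min = -8192, max = 8191

Minimum: −2^13 = -8192.
Maximum: 2^13 − 1 = 8191.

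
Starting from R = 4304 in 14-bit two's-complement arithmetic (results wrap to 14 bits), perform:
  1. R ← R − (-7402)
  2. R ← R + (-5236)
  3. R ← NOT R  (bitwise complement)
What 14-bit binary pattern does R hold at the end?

10011010111001

Start: R = 4304 = 01000011010000.
R = 4304 − (-7402) = 11706; wraps to -4678 = 10110110111010
R = -4678 + (-5236) = -9914; wraps to 6470 = 01100101000110
R = NOT 01100101000110 = 10011010111001 = -6471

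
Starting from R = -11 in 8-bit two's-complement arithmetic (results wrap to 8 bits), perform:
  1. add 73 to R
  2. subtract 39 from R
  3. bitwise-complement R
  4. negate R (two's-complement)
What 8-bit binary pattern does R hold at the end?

Start: R = -11 = 11110101.
R = -11 + 73 = 62 = 00111110
R = 62 − 39 = 23 = 00010111
R = NOT 00010111 = 11101000 = -24
R = −(-24) = 24 = 00011000

00011000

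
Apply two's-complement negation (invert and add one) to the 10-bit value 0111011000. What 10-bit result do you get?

Invert: 1000100111. Add 1: 1000101000.
Check: 0111011000 = 472, 1000101000 = -472.

1000101000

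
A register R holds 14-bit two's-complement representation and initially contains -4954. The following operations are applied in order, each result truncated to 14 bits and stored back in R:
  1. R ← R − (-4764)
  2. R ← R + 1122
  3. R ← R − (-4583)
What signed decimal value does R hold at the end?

Start: R = -4954 = 10110010100110.
R = -4954 − (-4764) = -190 = 11111101000010
R = -190 + 1122 = 932 = 00001110100100
R = 932 − (-4583) = 5515 = 01010110001011

5515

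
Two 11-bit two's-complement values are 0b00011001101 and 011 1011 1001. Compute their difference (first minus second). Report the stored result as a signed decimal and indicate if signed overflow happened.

-748; no overflow

0b00011001101 → 00011001101 = 205 (signed)
011 1011 1001 → 01110111001 = 953 (signed)
Subtract via negate-and-add: invert 01110111001 + 1 = 10001000111 (i.e. -953).
  00011001101
+ 10001000111
= 10100010100
Result 10100010100: MSB = 1 → 1300 − 2048 = -748.
Addends (after negating the subtrahend) have opposite signs, so signed overflow cannot occur.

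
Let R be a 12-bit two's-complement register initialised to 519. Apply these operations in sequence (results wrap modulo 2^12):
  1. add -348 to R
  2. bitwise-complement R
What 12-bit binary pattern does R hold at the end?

111101010100

Start: R = 519 = 001000000111.
R = 519 + (-348) = 171 = 000010101011
R = NOT 000010101011 = 111101010100 = -172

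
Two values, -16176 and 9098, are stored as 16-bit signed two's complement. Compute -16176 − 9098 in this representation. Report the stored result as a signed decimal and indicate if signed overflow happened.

-16176 → 1100000011010000
9098 → 0010001110001010
Subtract via negate-and-add: invert 0010001110001010 + 1 = 1101110001110110 (i.e. -9098).
  1100000011010000
+ 1101110001110110
= 1001110101000110  (discard carry-out 1)
Result 1001110101000110: MSB = 1 → 40262 − 65536 = -25274.
Both addends (after negating the subtrahend) are negative and so is the stored result: no signed overflow.

-25274; no overflow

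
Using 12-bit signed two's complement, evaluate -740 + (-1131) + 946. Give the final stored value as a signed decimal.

-925

-740 + (-1131) = -1871 (100010110001)
-1871 + 946 = -925 (110001100011)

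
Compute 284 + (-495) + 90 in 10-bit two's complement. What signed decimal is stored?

-121

284 + (-495) = -211 (1100101101)
-211 + 90 = -121 (1110000111)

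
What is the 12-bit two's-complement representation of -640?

|-640| = 640 = 001010000000 in 12 bits.
Invert the bits: 110101111111. Add 1: 110110000000.

110110000000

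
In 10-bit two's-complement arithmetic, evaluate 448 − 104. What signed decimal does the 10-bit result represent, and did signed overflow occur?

344; no overflow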